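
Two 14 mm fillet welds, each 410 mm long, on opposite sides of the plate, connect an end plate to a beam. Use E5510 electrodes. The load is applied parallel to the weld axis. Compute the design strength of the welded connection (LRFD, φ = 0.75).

E55XX → F_EXX = 550 MPa.
Effective throat t_e = 0.707 × 14 = 9.898 mm.
Total length L = 820 mm; A_we = 9.898 × 820 = 8116 mm².
F_nw = 0.6 F_EXX = 0.6 × 550 = 330 MPa.
φR_n = 0.75 × 330 × 8116 × 10⁻³ = 2009 kN.

φR_n ≈ 2010 kN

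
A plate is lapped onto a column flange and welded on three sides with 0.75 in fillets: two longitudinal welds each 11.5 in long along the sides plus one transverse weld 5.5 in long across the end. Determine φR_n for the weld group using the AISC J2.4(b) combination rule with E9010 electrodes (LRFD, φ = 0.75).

φR_n ≈ 612 kips

E90XX → F_EXX = 90 ksi.
t_e = 0.707 × 0.75 = 0.5302 in.
R_nwl = 0.6 × 90 × 0.5302 × 23 = 658.6 kips (longitudinal, 2 welds).
R_nwt = 0.6 × 90 × 0.5302 × 5.5 = 157.5 kips (transverse, base value).
(i) R_nwl + R_nwt = 816.1 kips; (ii) 0.85 R_nwl + 1.5 R_nwt = 796 kips.
R_n = max = 816.1 kips [governs: (i)]; φR_n = 612 kips.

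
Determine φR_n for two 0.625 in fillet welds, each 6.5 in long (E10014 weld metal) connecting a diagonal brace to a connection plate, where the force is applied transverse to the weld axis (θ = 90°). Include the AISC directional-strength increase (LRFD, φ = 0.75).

E100XX → F_EXX = 100 ksi.
t_e = 0.707 × 0.625 = 0.4419 in; A_we = 0.4419 × 13 = 5.744 in².
Directional factor: 1.0 + 0.5 sin^1.5(90°) = 1.5.
F_nw = 0.6 × 100 × 1.5 = 90 ksi.
φR_n = 0.75 × 90 × 5.744 = 387.7 kip.

φR_n ≈ 388 kip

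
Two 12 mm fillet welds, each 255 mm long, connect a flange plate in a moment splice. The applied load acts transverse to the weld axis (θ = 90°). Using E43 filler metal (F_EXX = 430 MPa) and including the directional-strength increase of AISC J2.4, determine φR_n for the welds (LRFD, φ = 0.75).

t_e = 0.707 × 12 = 8.484 mm; A_we = 8.484 × 510 = 4327 mm².
Directional factor: 1.0 + 0.5 sin^1.5(90°) = 1.5.
F_nw = 0.6 × 430 × 1.5 = 387 MPa.
φR_n = 0.75 × 387 × 4327 × 10⁻³ = 1256 kN.

φR_n ≈ 1260 kN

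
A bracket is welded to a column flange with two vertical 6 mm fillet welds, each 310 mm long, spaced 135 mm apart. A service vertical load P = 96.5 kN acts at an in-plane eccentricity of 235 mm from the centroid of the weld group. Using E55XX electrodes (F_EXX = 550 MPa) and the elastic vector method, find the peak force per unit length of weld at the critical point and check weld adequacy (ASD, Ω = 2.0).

Total weld length L_w = 620 mm. Treat welds as unit-width lines.
Polar moment about centroid: J = 2[d³/12 + d(b/2)²] = 2[310³/12 + 310×67.5²] = 7790000 mm³.
Direct shear f_v = P/L_w = 96.5×10³ / 620 = 155.6 N/mm (vertical).
Torsion M = P·e = 96.5×10³ × 235 = 22678000 N·mm.
Critical point at (x, y) = (67.5, 155) from centroid. f_tx = M·y/J = 451.2 N/mm; f_ty = M·x/J = 196.5 N/mm.
Resultant f_max = √[f_tx² + (f_v + f_ty)²] = √[451.2² + (155.6 + 196.5)²] = 572.4 N/mm.
Capacity per unit length: r_n/Ω = (1/2.0) × 0.6 × 550 × (0.707 × 6) = 699.9 N/mm.
572.4 ≤ 699.9 → adequate.

f_max ≈ 572 N/mm; adequate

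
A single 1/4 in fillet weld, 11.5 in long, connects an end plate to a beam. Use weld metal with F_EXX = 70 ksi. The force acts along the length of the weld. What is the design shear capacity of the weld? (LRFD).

Effective throat t_e = 0.707 × 0.25 = 0.1767 in.
Total length L = 11.5 in; A_we = 0.1767 × 11.5 = 2.033 in².
F_nw = 0.6 F_EXX = 0.6 × 70 = 42 ksi.
φR_n = 0.75 × 42 × 2.033 = 64.03 kip.

φR_n ≈ 64 kip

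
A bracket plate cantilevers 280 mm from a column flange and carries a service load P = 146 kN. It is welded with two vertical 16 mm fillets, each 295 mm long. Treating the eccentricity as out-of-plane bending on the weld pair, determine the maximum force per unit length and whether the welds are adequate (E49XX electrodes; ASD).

f_max ≈ 1430 N/mm; adequate

E49XX → F_EXX = 490 MPa.
L_w = 2 × 295 = 590 mm; section modulus (unit throat) S = 2 × L²/6 = 29010 mm².
Direct shear f_v = P/L_w = 146×10³/590 = 247.5 N/mm.
Moment M = P × e = 146×10³ × 280 = 40880000 N·mm; bending f_b = M/S = 1409 N/mm.
f_max = √(f_v² + f_b²) = √(247.5² + 1409²) = 1431 N/mm.
r_n/Ω = (1/2.0) × 0.6 × 490 × (0.707 × 16) = 1663 N/mm → adequate.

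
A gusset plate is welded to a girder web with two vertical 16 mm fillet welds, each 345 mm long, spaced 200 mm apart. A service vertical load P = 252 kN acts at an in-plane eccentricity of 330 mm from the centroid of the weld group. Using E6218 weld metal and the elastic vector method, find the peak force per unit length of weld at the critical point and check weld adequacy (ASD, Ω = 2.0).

E62XX → F_EXX = 620 MPa.
Total weld length L_w = 690 mm. Treat welds as unit-width lines.
Polar moment about centroid: J = 2[d³/12 + d(b/2)²] = 2[345³/12 + 345×100²] = 13740000 mm³.
Direct shear f_v = P/L_w = 252×10³ / 690 = 365.2 N/mm (vertical).
Torsion M = P·e = 252×10³ × 330 = 83160000 N·mm.
Critical point at (x, y) = (100, 172.5) from centroid. f_tx = M·y/J = 1044 N/mm; f_ty = M·x/J = 605.1 N/mm.
Resultant f_max = √[f_tx² + (f_v + f_ty)²] = √[1044² + (365.2 + 605.1)²] = 1425 N/mm.
Capacity per unit length: r_n/Ω = (1/2.0) × 0.6 × 620 × (0.707 × 16) = 2104 N/mm.
1425 ≤ 2104 → adequate.

f_max ≈ 1430 N/mm; adequate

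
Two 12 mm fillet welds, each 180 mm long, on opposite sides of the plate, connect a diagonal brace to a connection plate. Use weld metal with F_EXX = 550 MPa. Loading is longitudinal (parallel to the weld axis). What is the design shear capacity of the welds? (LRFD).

Effective throat t_e = 0.707 × 12 = 8.484 mm.
Total length L = 360 mm; A_we = 8.484 × 360 = 3054 mm².
F_nw = 0.6 F_EXX = 0.6 × 550 = 330 MPa.
φR_n = 0.75 × 330 × 3054 × 10⁻³ = 755.9 kN.

φR_n ≈ 756 kN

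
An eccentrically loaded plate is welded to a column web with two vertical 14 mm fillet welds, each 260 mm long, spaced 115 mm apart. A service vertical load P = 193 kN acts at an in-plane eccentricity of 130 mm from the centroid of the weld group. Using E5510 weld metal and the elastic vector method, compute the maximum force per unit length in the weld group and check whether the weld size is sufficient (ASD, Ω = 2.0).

E55XX → F_EXX = 550 MPa.
Total weld length L_w = 520 mm. Treat welds as unit-width lines.
Polar moment about centroid: J = 2[d³/12 + d(b/2)²] = 2[260³/12 + 260×57.5²] = 4649000 mm³.
Direct shear f_v = P/L_w = 193×10³ / 520 = 371.2 N/mm (vertical).
Torsion M = P·e = 193×10³ × 130 = 25090000 N·mm.
Critical point at (x, y) = (57.5, 130) from centroid. f_tx = M·y/J = 701.7 N/mm; f_ty = M·x/J = 310.3 N/mm.
Resultant f_max = √[f_tx² + (f_v + f_ty)²] = √[701.7² + (371.2 + 310.3)²] = 978.1 N/mm.
Capacity per unit length: r_n/Ω = (1/2.0) × 0.6 × 550 × (0.707 × 14) = 1633 N/mm.
978.1 ≤ 1633 → adequate.

f_max ≈ 978 N/mm; adequate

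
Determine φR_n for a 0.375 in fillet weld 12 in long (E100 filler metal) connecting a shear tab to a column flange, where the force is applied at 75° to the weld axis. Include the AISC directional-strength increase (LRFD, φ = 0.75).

E100XX → F_EXX = 100 ksi.
t_e = 0.707 × 0.375 = 0.2651 in; A_we = 0.2651 × 12 = 3.181 in².
Directional factor: 1.0 + 0.5 sin^1.5(75°) = 1.475.
F_nw = 0.6 × 100 × 1.475 = 88.48 ksi.
φR_n = 0.75 × 88.48 × 3.181 = 211.1 kip.

φR_n ≈ 211 kip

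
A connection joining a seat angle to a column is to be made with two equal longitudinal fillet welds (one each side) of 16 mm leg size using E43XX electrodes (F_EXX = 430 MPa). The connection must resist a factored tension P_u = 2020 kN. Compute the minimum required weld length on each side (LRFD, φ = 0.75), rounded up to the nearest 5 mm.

Throat t_e = 0.707 × 16 = 11.31 mm.
φr_n = 0.75 × 0.6 × 430 × 11.31 × 10⁻³ = 2.189 kN/mm.
L_req = P_u / φr_n = 2020 / 2.189 = 922.8 mm total.
Per side: 922.8 / 2 = 461.4 mm.
Round up → use L = 465 mm on each side.

L = 465 mm on each side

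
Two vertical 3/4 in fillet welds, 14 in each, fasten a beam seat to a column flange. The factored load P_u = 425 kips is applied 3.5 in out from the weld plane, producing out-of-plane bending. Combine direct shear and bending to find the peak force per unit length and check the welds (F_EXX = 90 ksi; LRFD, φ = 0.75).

f_max ≈ 27.4 kip/in; NOT adequate

L_w = 2 × 14 = 28 in; section modulus (unit throat) S = 2 × L²/6 = 65.33 in².
Direct shear f_v = P/L_w = 425/28 = 15.18 kip/in.
Moment M = P × e = 425 × 3.5 = 1487.5 kip·in; bending f_b = M/S = 22.77 kip/in.
f_max = √(f_v² + f_b²) = √(15.18² + 22.77²) = 27.36 kip/in.
φr_n = 0.75 × 0.6 × 90 × (0.707 × 0.75) = 21.48 kip/in → NOT adequate.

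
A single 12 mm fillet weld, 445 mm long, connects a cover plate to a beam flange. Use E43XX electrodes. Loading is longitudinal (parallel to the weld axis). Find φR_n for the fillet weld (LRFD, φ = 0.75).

φR_n ≈ 731 kN

E43XX → F_EXX = 430 MPa.
Effective throat t_e = 0.707 × 12 = 8.484 mm.
Total length L = 445 mm; A_we = 8.484 × 445 = 3775 mm².
F_nw = 0.6 F_EXX = 0.6 × 430 = 258 MPa.
φR_n = 0.75 × 258 × 3775 × 10⁻³ = 730.5 kN.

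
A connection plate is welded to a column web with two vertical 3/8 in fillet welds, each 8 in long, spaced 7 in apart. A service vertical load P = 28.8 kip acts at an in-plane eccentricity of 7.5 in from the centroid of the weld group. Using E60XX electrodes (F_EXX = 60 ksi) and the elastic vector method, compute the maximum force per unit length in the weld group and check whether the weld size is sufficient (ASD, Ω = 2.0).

f_max ≈ 5.44 kip/in; NOT adequate

Total weld length L_w = 16 in. Treat welds as unit-width lines.
Polar moment about centroid: J = 2[d³/12 + d(b/2)²] = 2[8³/12 + 8×3.5²] = 281.3 in³.
Direct shear f_v = P/L_w = 28.8 / 16 = 1.8 kip/in (vertical).
Torsion M = P·e = 28.8 × 7.5 = 216 kip·in.
Critical point at (x, y) = (3.5, 4) from centroid. f_tx = M·y/J = 3.071 kip/in; f_ty = M·x/J = 2.687 kip/in.
Resultant f_max = √[f_tx² + (f_v + f_ty)²] = √[3.071² + (1.8 + 2.687)²] = 5.438 kip/in.
Capacity per unit length: r_n/Ω = (1/2.0) × 0.6 × 60 × (0.707 × 0.375) = 4.772 kip/in.
5.438 > 4.772 → NOT adequate.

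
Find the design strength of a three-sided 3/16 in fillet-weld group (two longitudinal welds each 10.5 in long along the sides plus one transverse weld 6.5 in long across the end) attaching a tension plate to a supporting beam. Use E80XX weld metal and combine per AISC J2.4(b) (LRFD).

E80XX → F_EXX = 80 ksi.
t_e = 0.707 × 0.1875 = 0.1326 in.
R_nwl = 0.6 × 80 × 0.1326 × 21 = 133.6 kip (longitudinal, 2 welds).
R_nwt = 0.6 × 80 × 0.1326 × 6.5 = 41.36 kip (transverse, base value).
(i) R_nwl + R_nwt = 175 kip; (ii) 0.85 R_nwl + 1.5 R_nwt = 175.6 kip.
R_n = max = 175.6 kip [governs: (ii)]; φR_n = 131.7 kip.

φR_n ≈ 132 kip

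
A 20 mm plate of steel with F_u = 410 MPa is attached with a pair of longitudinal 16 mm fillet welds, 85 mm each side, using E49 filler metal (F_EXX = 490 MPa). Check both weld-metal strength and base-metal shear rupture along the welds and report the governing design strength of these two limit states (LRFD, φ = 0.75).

φR_n ≈ 424 kN (weld metal governs)

t_e = 0.707 × 16 = 11.31 mm; L = 170 mm.
Weld metal: φR_n = 0.75 × 0.6 × 490 × 11.31 × 170 × 10⁻³ = 424 kN.
Base metal (shear rupture): φR_n = 0.75 × 0.6 × 410 × 20 × 170 × 10⁻³ = 627.3 kN.
Governing: weld metal.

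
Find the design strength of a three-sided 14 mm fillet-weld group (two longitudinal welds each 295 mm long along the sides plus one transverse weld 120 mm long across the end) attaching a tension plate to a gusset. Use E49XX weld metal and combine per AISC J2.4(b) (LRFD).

E49XX → F_EXX = 490 MPa.
t_e = 0.707 × 14 = 9.898 mm.
R_nwl = 0.6 × 490 × 9.898 × 590 × 10⁻³ = 1717 kN (longitudinal, 2 welds).
R_nwt = 0.6 × 490 × 9.898 × 120 × 10⁻³ = 349.2 kN (transverse, base value).
(i) R_nwl + R_nwt = 2066 kN; (ii) 0.85 R_nwl + 1.5 R_nwt = 1983 kN.
R_n = max = 2066 kN [governs: (i)]; φR_n = 1550 kN.

φR_n ≈ 1550 kN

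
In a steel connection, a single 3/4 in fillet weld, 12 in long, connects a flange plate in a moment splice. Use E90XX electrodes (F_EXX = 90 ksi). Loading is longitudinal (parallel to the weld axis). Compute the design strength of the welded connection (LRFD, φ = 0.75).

Effective throat t_e = 0.707 × 0.75 = 0.5302 in.
Total length L = 12 in; A_we = 0.5302 × 12 = 6.363 in².
F_nw = 0.6 F_EXX = 0.6 × 90 = 54 ksi.
φR_n = 0.75 × 54 × 6.363 = 257.7 kip.

φR_n ≈ 258 kip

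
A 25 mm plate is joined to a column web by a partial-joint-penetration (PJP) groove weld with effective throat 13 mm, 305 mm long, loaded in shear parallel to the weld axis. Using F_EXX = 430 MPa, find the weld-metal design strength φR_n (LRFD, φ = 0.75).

φR_n ≈ 767 kN

Effective throat (given) t_e = 13 mm.
A_we = 13 × 305 = 3965 mm².
F_nw = 0.6 F_EXX = 258 MPa.
φR_n = 0.75 × 258 × 3965 × 10⁻³ = 767.2 kN.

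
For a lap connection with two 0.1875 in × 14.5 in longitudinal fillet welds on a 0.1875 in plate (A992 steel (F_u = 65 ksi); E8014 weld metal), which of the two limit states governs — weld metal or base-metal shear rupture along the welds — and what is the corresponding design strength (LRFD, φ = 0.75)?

E80XX → F_EXX = 80 ksi.
t_e = 0.707 × 0.1875 = 0.1326 in; L = 29 in.
Weld metal: φR_n = 0.75 × 0.6 × 80 × 0.1326 × 29 = 138.4 kips.
Base metal (shear rupture): φR_n = 0.75 × 0.6 × 65 × 0.1875 × 29 = 159 kips.
Governing: weld metal.

φR_n ≈ 138 kips (weld metal governs)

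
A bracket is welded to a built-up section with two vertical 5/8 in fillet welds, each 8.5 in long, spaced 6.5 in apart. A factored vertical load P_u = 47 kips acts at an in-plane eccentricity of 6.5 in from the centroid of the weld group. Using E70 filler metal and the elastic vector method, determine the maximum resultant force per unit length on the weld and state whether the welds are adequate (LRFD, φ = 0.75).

f_max ≈ 7.79 kip/in; adequate

E70XX → F_EXX = 70 ksi.
Total weld length L_w = 17 in. Treat welds as unit-width lines.
Polar moment about centroid: J = 2[d³/12 + d(b/2)²] = 2[8.5³/12 + 8.5×3.25²] = 281.9 in³.
Direct shear f_v = P/L_w = 47 / 17 = 2.765 kip/in (vertical).
Torsion M = P·e = 47 × 6.5 = 305.5 kip·in.
Critical point at (x, y) = (3.25, 4.25) from centroid. f_tx = M·y/J = 4.606 kip/in; f_ty = M·x/J = 3.522 kip/in.
Resultant f_max = √[f_tx² + (f_v + f_ty)²] = √[4.606² + (2.765 + 3.522)²] = 7.793 kip/in.
Capacity per unit length: φr_n = 0.75 × 0.6 × 70 × (0.707 × 0.625) = 13.92 kip/in.
7.793 ≤ 13.92 → adequate.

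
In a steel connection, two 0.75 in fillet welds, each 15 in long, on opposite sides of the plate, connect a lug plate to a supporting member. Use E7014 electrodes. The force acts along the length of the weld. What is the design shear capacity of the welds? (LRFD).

E70XX → F_EXX = 70 ksi.
Effective throat t_e = 0.707 × 0.75 = 0.5302 in.
Total length L = 30 in; A_we = 0.5302 × 30 = 15.91 in².
F_nw = 0.6 F_EXX = 0.6 × 70 = 42 ksi.
φR_n = 0.75 × 42 × 15.91 = 501.1 kip.

φR_n ≈ 501 kip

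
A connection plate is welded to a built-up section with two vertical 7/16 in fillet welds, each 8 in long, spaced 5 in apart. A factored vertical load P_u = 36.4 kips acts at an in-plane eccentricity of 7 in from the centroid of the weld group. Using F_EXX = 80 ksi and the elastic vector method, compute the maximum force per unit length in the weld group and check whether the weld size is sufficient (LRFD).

Total weld length L_w = 16 in. Treat welds as unit-width lines.
Polar moment about centroid: J = 2[d³/12 + d(b/2)²] = 2[8³/12 + 8×2.5²] = 185.3 in³.
Direct shear f_v = P/L_w = 36.4 / 16 = 2.275 kip/in (vertical).
Torsion M = P·e = 36.4 × 7 = 254.8 kip·in.
Critical point at (x, y) = (2.5, 4) from centroid. f_tx = M·y/J = 5.499 kip/in; f_ty = M·x/J = 3.437 kip/in.
Resultant f_max = √[f_tx² + (f_v + f_ty)²] = √[5.499² + (2.275 + 3.437)²] = 7.929 kip/in.
Capacity per unit length: φr_n = 0.75 × 0.6 × 80 × (0.707 × 0.4375) = 11.14 kip/in.
7.929 ≤ 11.14 → adequate.

f_max ≈ 7.93 kip/in; adequate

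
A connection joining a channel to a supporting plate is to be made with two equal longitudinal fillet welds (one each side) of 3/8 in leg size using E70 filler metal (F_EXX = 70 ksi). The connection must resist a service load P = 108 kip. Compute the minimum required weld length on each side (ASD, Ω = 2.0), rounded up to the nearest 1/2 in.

L = 10 in on each side

Throat t_e = 0.707 × 0.375 = 0.2651 in.
r_n/Ω = (0.6 × 70 × 0.2651) / 2.0 = 5.568 kip/in.
L_req = P / (r_n/Ω) = 108 / 5.568 = 19.4 in total.
Per side: 19.4 / 2 = 9.699 in.
Round up → use L = 10 in on each side.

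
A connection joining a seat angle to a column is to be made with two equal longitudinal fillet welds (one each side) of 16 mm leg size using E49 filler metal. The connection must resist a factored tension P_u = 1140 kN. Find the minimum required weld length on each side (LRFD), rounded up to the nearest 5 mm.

L = 230 mm on each side

E49XX → F_EXX = 490 MPa.
Throat t_e = 0.707 × 16 = 11.31 mm.
φr_n = 0.75 × 0.6 × 490 × 11.31 × 10⁻³ = 2.494 kN/mm.
L_req = P_u / φr_n = 1140 / 2.494 = 457 mm total.
Per side: 457 / 2 = 228.5 mm.
Round up → use L = 230 mm on each side.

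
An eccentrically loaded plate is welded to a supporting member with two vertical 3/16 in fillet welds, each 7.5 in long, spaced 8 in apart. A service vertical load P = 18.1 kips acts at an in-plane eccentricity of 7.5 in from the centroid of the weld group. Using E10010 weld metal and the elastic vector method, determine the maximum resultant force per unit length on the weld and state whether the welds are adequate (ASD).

f_max ≈ 3.38 kip/in; adequate

E100XX → F_EXX = 100 ksi.
Total weld length L_w = 15 in. Treat welds as unit-width lines.
Polar moment about centroid: J = 2[d³/12 + d(b/2)²] = 2[7.5³/12 + 7.5×4²] = 310.3 in³.
Direct shear f_v = P/L_w = 18.1 / 15 = 1.207 kip/in (vertical).
Torsion M = P·e = 18.1 × 7.5 = 135.75 kip·in.
Critical point at (x, y) = (4, 3.75) from centroid. f_tx = M·y/J = 1.64 kip/in; f_ty = M·x/J = 1.75 kip/in.
Resultant f_max = √[f_tx² + (f_v + f_ty)²] = √[1.64² + (1.207 + 1.75)²] = 3.381 kip/in.
Capacity per unit length: r_n/Ω = (1/2.0) × 0.6 × 100 × (0.707 × 0.1875) = 3.977 kip/in.
3.381 ≤ 3.977 → adequate.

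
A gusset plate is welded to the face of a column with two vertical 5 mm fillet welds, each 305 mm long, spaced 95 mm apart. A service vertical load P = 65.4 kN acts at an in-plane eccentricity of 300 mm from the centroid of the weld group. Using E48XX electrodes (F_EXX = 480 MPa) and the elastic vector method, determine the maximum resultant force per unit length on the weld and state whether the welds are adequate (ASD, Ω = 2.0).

f_max ≈ 555 N/mm; NOT adequate

Total weld length L_w = 610 mm. Treat welds as unit-width lines.
Polar moment about centroid: J = 2[d³/12 + d(b/2)²] = 2[305³/12 + 305×47.5²] = 6105000 mm³.
Direct shear f_v = P/L_w = 65.4×10³ / 610 = 107.2 N/mm (vertical).
Torsion M = P·e = 65.4×10³ × 300 = 19620000 N·mm.
Critical point at (x, y) = (47.5, 152.5) from centroid. f_tx = M·y/J = 490.1 N/mm; f_ty = M·x/J = 152.7 N/mm.
Resultant f_max = √[f_tx² + (f_v + f_ty)²] = √[490.1² + (107.2 + 152.7)²] = 554.7 N/mm.
Capacity per unit length: r_n/Ω = (1/2.0) × 0.6 × 480 × (0.707 × 5) = 509 N/mm.
554.7 > 509 → NOT adequate.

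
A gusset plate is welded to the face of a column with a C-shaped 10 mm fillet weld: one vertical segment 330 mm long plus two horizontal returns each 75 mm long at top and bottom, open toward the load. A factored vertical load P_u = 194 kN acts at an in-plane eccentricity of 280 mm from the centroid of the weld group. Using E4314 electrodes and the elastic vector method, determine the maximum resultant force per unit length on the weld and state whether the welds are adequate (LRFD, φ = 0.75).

E43XX → F_EXX = 430 MPa.
Total weld length L_w = 480 mm. Treat welds as unit-width lines.
Centroid: x̄ = 2×75×37.5 / 480 = 11.72 mm from the vertical weld.
Polar moment about centroid: J = I_x + I_y = [330³/12 + 2×75×165²] + [330×11.72² + 2(75³/12 + 75×25.78²)] = 7294000 mm³.
Direct shear f_v = P/L_w = 194×10³ / 480 = 404.2 N/mm (vertical).
Torsion M = P·e = 194×10³ × 280 = 54320000 N·mm.
Critical point at (x, y) = (63.28, 165) from centroid. f_tx = M·y/J = 1229 N/mm; f_ty = M·x/J = 471.3 N/mm.
Resultant f_max = √[f_tx² + (f_v + f_ty)²] = √[1229² + (404.2 + 471.3)²] = 1509 N/mm.
Capacity per unit length: φr_n = 0.75 × 0.6 × 430 × (0.707 × 10) = 1368 N/mm.
1509 > 1368 → NOT adequate.

f_max ≈ 1510 N/mm; NOT adequate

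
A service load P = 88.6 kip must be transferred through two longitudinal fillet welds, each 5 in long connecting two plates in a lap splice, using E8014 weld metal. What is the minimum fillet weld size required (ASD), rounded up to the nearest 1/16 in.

w = 9/16 in

E80XX → F_EXX = 80 ksi.
Total weld length L = 10 in.
Required throat t_e = P × Ω / (0.6 F_EXX × L) = 88.6 × 2.0 / (0.6 × 80 × 10) = 0.3692 in.
Required leg w = t_e / 0.707 = 0.5222 in → use 9/16 in.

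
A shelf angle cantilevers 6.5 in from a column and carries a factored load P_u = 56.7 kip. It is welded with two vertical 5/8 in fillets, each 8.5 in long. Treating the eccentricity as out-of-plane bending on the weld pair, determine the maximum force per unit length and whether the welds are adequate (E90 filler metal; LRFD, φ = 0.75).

f_max ≈ 15.7 kip/in; adequate

E90XX → F_EXX = 90 ksi.
L_w = 2 × 8.5 = 17 in; section modulus (unit throat) S = 2 × L²/6 = 24.08 in².
Direct shear f_v = P/L_w = 56.7/17 = 3.335 kip/in.
Moment M = P × e = 56.7 × 6.5 = 368.55 kip·in; bending f_b = M/S = 15.3 kip/in.
f_max = √(f_v² + f_b²) = √(3.335² + 15.3²) = 15.66 kip/in.
φr_n = 0.75 × 0.6 × 90 × (0.707 × 0.625) = 17.9 kip/in → adequate.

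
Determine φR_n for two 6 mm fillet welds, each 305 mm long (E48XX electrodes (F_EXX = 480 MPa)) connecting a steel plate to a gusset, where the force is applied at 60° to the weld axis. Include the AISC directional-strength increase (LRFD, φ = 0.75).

φR_n ≈ 784 kN

t_e = 0.707 × 6 = 4.242 mm; A_we = 4.242 × 610 = 2588 mm².
Directional factor: 1.0 + 0.5 sin^1.5(60°) = 1.403.
F_nw = 0.6 × 480 × 1.403 = 404.1 MPa.
φR_n = 0.75 × 404.1 × 2588 × 10⁻³ = 784.2 kN.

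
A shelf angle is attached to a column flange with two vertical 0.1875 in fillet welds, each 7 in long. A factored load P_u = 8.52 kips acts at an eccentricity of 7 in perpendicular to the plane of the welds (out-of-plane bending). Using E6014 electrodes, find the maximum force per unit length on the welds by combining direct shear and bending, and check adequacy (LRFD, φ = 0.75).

E60XX → F_EXX = 60 ksi.
L_w = 2 × 7 = 14 in; section modulus (unit throat) S = 2 × L²/6 = 16.33 in².
Direct shear f_v = P/L_w = 8.52/14 = 0.6086 kip/in.
Moment M = P × e = 8.52 × 7 = 59.64 kip·in; bending f_b = M/S = 3.651 kip/in.
f_max = √(f_v² + f_b²) = √(0.6086² + 3.651²) = 3.702 kip/in.
φr_n = 0.75 × 0.6 × 60 × (0.707 × 0.1875) = 3.579 kip/in → NOT adequate.

f_max ≈ 3.7 kip/in; NOT adequate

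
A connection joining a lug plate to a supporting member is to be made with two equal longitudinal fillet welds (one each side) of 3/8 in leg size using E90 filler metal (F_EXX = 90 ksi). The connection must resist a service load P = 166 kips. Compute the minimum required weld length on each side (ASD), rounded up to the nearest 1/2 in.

L = 12 in on each side

Throat t_e = 0.707 × 0.375 = 0.2651 in.
r_n/Ω = (0.6 × 90 × 0.2651) / 2.0 = 7.158 kip/in.
L_req = P / (r_n/Ω) = 166 / 7.158 = 23.19 in total.
Per side: 23.19 / 2 = 11.59 in.
Round up → use L = 12 in on each side.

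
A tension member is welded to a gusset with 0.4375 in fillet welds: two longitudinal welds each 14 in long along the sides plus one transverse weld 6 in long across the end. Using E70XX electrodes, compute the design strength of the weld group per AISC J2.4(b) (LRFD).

E70XX → F_EXX = 70 ksi.
t_e = 0.707 × 0.4375 = 0.3093 in.
R_nwl = 0.6 × 70 × 0.3093 × 28 = 363.8 kip (longitudinal, 2 welds).
R_nwt = 0.6 × 70 × 0.3093 × 6 = 77.95 kip (transverse, base value).
(i) R_nwl + R_nwt = 441.7 kip; (ii) 0.85 R_nwl + 1.5 R_nwt = 426.1 kip.
R_n = max = 441.7 kip [governs: (i)]; φR_n = 331.3 kip.

φR_n ≈ 331 kip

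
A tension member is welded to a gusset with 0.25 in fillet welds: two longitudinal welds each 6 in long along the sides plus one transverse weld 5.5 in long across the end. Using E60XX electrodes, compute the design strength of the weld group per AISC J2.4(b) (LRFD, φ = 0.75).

φR_n ≈ 88 kip

E60XX → F_EXX = 60 ksi.
t_e = 0.707 × 0.25 = 0.1767 in.
R_nwl = 0.6 × 60 × 0.1767 × 12 = 76.36 kip (longitudinal, 2 welds).
R_nwt = 0.6 × 60 × 0.1767 × 5.5 = 35 kip (transverse, base value).
(i) R_nwl + R_nwt = 111.4 kip; (ii) 0.85 R_nwl + 1.5 R_nwt = 117.4 kip.
R_n = max = 117.4 kip [governs: (ii)]; φR_n = 88.05 kip.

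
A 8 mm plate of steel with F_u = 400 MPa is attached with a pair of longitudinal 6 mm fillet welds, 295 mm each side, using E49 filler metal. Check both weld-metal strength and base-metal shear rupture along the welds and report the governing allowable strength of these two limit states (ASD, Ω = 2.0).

E49XX → F_EXX = 490 MPa.
t_e = 0.707 × 6 = 4.242 mm; L = 590 mm.
Weld metal: R_n/Ω = (1/2.0) × 0.6 × 490 × 4.242 × 590 × 10⁻³ = 367.9 kN.
Base metal (shear rupture): R_n/Ω = (1/2.0) × 0.6 × 400 × 8 × 590 × 10⁻³ = 566.4 kN.
Governing: weld metal.

R_n/Ω ≈ 368 kN (weld metal governs)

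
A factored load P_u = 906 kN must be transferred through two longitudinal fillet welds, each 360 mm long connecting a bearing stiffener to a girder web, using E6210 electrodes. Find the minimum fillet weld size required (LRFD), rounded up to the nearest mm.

E62XX → F_EXX = 620 MPa.
Total weld length L = 720 mm.
Required throat t_e = P_u / (φ × 0.6 F_EXX × L) = 906 / (0.75 × 0.6 × 620 × 720 × 10⁻³) = 4.51 mm.
Required leg w = t_e / 0.707 = 6.379 mm → use 7 mm.

w = 7 mm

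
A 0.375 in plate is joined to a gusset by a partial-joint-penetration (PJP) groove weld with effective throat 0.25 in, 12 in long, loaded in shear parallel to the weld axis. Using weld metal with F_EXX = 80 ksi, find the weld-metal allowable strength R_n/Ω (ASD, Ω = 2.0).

R_n/Ω ≈ 72 kips

Effective throat (given) t_e = 0.25 in.
A_we = 0.25 × 12 = 3 in².
F_nw = 0.6 F_EXX = 48 ksi.
R_n/Ω = (48 × 3) / 2.0 = 72 kips.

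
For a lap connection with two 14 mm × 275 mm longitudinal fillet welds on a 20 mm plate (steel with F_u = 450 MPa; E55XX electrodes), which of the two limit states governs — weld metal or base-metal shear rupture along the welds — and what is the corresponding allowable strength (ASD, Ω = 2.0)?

E55XX → F_EXX = 550 MPa.
t_e = 0.707 × 14 = 9.898 mm; L = 550 mm.
Weld metal: R_n/Ω = (1/2.0) × 0.6 × 550 × 9.898 × 550 × 10⁻³ = 898.2 kN.
Base metal (shear rupture): R_n/Ω = (1/2.0) × 0.6 × 450 × 20 × 550 × 10⁻³ = 1485 kN.
Governing: weld metal.

R_n/Ω ≈ 898 kN (weld metal governs)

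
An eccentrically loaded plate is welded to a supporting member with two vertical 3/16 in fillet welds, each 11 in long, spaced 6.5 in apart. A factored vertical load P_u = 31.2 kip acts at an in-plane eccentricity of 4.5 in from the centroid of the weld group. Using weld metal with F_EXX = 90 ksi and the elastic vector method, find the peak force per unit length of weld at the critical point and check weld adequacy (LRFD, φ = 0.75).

f_max ≈ 2.96 kip/in; adequate

Total weld length L_w = 22 in. Treat welds as unit-width lines.
Polar moment about centroid: J = 2[d³/12 + d(b/2)²] = 2[11³/12 + 11×3.25²] = 454.2 in³.
Direct shear f_v = P/L_w = 31.2 / 22 = 1.418 kip/in (vertical).
Torsion M = P·e = 31.2 × 4.5 = 140.4 kip·in.
Critical point at (x, y) = (3.25, 5.5) from centroid. f_tx = M·y/J = 1.7 kip/in; f_ty = M·x/J = 1.005 kip/in.
Resultant f_max = √[f_tx² + (f_v + f_ty)²] = √[1.7² + (1.418 + 1.005)²] = 2.96 kip/in.
Capacity per unit length: φr_n = 0.75 × 0.6 × 90 × (0.707 × 0.1875) = 5.369 kip/in.
2.96 ≤ 5.369 → adequate.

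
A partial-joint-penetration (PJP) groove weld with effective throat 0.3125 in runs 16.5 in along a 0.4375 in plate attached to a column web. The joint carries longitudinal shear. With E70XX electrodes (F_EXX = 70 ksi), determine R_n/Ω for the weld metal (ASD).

Effective throat (given) t_e = 0.3125 in.
A_we = 0.3125 × 16.5 = 5.156 in².
F_nw = 0.6 F_EXX = 42 ksi.
R_n/Ω = (42 × 5.156) / 2.0 = 108.3 kips.

R_n/Ω ≈ 108 kips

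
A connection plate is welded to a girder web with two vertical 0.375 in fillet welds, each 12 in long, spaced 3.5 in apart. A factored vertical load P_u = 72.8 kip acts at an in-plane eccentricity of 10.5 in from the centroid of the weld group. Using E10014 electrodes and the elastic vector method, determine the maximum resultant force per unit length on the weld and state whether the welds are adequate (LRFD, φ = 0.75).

f_max ≈ 14.4 kip/in; NOT adequate

E100XX → F_EXX = 100 ksi.
Total weld length L_w = 24 in. Treat welds as unit-width lines.
Polar moment about centroid: J = 2[d³/12 + d(b/2)²] = 2[12³/12 + 12×1.75²] = 361.5 in³.
Direct shear f_v = P/L_w = 72.8 / 24 = 3.033 kip/in (vertical).
Torsion M = P·e = 72.8 × 10.5 = 764.4 kip·in.
Critical point at (x, y) = (1.75, 6) from centroid. f_tx = M·y/J = 12.69 kip/in; f_ty = M·x/J = 3.7 kip/in.
Resultant f_max = √[f_tx² + (f_v + f_ty)²] = √[12.69² + (3.033 + 3.7)²] = 14.36 kip/in.
Capacity per unit length: φr_n = 0.75 × 0.6 × 100 × (0.707 × 0.375) = 11.93 kip/in.
14.36 > 11.93 → NOT adequate.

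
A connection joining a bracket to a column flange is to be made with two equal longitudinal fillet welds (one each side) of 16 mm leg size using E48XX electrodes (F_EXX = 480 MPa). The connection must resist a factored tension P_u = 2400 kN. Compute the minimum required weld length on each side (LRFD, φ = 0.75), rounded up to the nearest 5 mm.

Throat t_e = 0.707 × 16 = 11.31 mm.
φr_n = 0.75 × 0.6 × 480 × 11.31 × 10⁻³ = 2.443 kN/mm.
L_req = P_u / φr_n = 2400 / 2.443 = 982.2 mm total.
Per side: 982.2 / 2 = 491.1 mm.
Round up → use L = 495 mm on each side.

L = 495 mm on each side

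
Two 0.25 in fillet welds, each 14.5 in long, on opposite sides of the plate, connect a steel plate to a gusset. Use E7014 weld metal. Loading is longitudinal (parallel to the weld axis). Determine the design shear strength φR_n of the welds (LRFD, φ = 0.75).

φR_n ≈ 161 kips

E70XX → F_EXX = 70 ksi.
Effective throat t_e = 0.707 × 0.25 = 0.1767 in.
Total length L = 29 in; A_we = 0.1767 × 29 = 5.126 in².
F_nw = 0.6 F_EXX = 0.6 × 70 = 42 ksi.
φR_n = 0.75 × 42 × 5.126 = 161.5 kips.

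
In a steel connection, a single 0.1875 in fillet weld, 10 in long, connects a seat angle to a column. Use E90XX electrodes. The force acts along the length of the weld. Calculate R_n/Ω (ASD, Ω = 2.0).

E90XX → F_EXX = 90 ksi.
Effective throat t_e = 0.707 × 0.1875 = 0.1326 in.
Total length L = 10 in; A_we = 0.1326 × 10 = 1.326 in².
F_nw = 0.6 F_EXX = 0.6 × 90 = 54 ksi.
R_n = 54 × 1.326 = 71.58 kips; R_n/Ω = 71.58/2.0 = 35.79 kips.

R_n/Ω ≈ 35.8 kips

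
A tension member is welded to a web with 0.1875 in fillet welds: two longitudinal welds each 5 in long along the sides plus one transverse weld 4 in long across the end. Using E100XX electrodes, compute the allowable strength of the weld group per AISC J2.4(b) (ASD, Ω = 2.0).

E100XX → F_EXX = 100 ksi.
t_e = 0.707 × 0.1875 = 0.1326 in.
R_nwl = 0.6 × 100 × 0.1326 × 10 = 79.54 kips (longitudinal, 2 welds).
R_nwt = 0.6 × 100 × 0.1326 × 4 = 31.82 kips (transverse, base value).
(i) R_nwl + R_nwt = 111.4 kips; (ii) 0.85 R_nwl + 1.5 R_nwt = 115.3 kips.
R_n = max = 115.3 kips [governs: (ii)]; R_n/Ω = 57.66 kips.

R_n/Ω ≈ 57.7 kips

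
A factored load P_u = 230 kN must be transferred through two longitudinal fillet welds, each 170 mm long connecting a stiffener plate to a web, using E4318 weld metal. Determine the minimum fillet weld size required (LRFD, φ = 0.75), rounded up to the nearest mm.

w = 5 mm

E43XX → F_EXX = 430 MPa.
Total weld length L = 340 mm.
Required throat t_e = P_u / (φ × 0.6 F_EXX × L) = 230 / (0.75 × 0.6 × 430 × 340 × 10⁻³) = 3.496 mm.
Required leg w = t_e / 0.707 = 4.945 mm → use 5 mm.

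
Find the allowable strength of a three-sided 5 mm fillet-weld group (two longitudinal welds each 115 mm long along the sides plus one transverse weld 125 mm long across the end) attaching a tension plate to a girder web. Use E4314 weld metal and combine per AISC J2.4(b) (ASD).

R_n/Ω ≈ 175 kN

E43XX → F_EXX = 430 MPa.
t_e = 0.707 × 5 = 3.535 mm.
R_nwl = 0.6 × 430 × 3.535 × 230 × 10⁻³ = 209.8 kN (longitudinal, 2 welds).
R_nwt = 0.6 × 430 × 3.535 × 125 × 10⁻³ = 114 kN (transverse, base value).
(i) R_nwl + R_nwt = 323.8 kN; (ii) 0.85 R_nwl + 1.5 R_nwt = 349.3 kN.
R_n = max = 349.3 kN [governs: (ii)]; R_n/Ω = 174.7 kN.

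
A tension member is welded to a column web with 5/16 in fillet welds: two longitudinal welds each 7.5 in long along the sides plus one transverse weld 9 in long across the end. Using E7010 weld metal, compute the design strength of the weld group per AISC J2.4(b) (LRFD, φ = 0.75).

φR_n ≈ 183 kip

E70XX → F_EXX = 70 ksi.
t_e = 0.707 × 0.3125 = 0.2209 in.
R_nwl = 0.6 × 70 × 0.2209 × 15 = 139.2 kip (longitudinal, 2 welds).
R_nwt = 0.6 × 70 × 0.2209 × 9 = 83.51 kip (transverse, base value).
(i) R_nwl + R_nwt = 222.7 kip; (ii) 0.85 R_nwl + 1.5 R_nwt = 243.6 kip.
R_n = max = 243.6 kip [governs: (ii)]; φR_n = 182.7 kip.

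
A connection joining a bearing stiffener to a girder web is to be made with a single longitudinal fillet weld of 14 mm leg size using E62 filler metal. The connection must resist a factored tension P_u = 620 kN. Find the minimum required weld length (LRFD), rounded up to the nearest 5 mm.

L = 225 mm

E62XX → F_EXX = 620 MPa.
Throat t_e = 0.707 × 14 = 9.898 mm.
φr_n = 0.75 × 0.6 × 620 × 9.898 × 10⁻³ = 2.762 kN/mm.
L_req = P_u / φr_n = 620 / 2.762 = 224.5 mm total.
Round up → use L = 225 mm.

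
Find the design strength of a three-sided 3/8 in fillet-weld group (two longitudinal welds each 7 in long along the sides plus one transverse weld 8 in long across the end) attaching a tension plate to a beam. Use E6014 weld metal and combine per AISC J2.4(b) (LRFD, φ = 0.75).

φR_n ≈ 171 kips

E60XX → F_EXX = 60 ksi.
t_e = 0.707 × 0.375 = 0.2651 in.
R_nwl = 0.6 × 60 × 0.2651 × 14 = 133.6 kips (longitudinal, 2 welds).
R_nwt = 0.6 × 60 × 0.2651 × 8 = 76.36 kips (transverse, base value).
(i) R_nwl + R_nwt = 210 kips; (ii) 0.85 R_nwl + 1.5 R_nwt = 228.1 kips.
R_n = max = 228.1 kips [governs: (ii)]; φR_n = 171.1 kips.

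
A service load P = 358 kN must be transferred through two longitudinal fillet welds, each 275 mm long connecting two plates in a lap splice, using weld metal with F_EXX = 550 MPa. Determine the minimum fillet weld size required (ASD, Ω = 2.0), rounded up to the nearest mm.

w = 6 mm

Total weld length L = 550 mm.
Required throat t_e = P × Ω / (0.6 F_EXX × L) = 358 × 2.0 / (0.6 × 550 × 550 × 10⁻³) = 3.945 mm.
Required leg w = t_e / 0.707 = 5.58 mm → use 6 mm.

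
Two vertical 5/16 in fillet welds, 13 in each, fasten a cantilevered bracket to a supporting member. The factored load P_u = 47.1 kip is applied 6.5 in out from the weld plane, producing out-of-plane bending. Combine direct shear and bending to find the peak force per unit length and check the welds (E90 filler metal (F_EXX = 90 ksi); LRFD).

L_w = 2 × 13 = 26 in; section modulus (unit throat) S = 2 × L²/6 = 56.33 in².
Direct shear f_v = P/L_w = 47.1/26 = 1.812 kip/in.
Moment M = P × e = 47.1 × 6.5 = 306.15 kip·in; bending f_b = M/S = 5.435 kip/in.
f_max = √(f_v² + f_b²) = √(1.812² + 5.435²) = 5.729 kip/in.
φr_n = 0.75 × 0.6 × 90 × (0.707 × 0.3125) = 8.948 kip/in → adequate.

f_max ≈ 5.73 kip/in; adequate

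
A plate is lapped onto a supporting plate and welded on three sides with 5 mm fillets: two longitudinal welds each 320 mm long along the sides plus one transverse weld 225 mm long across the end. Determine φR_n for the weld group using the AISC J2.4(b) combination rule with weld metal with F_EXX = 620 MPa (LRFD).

φR_n ≈ 869 kN

t_e = 0.707 × 5 = 3.535 mm.
R_nwl = 0.6 × 620 × 3.535 × 640 × 10⁻³ = 841.6 kN (longitudinal, 2 welds).
R_nwt = 0.6 × 620 × 3.535 × 225 × 10⁻³ = 295.9 kN (transverse, base value).
(i) R_nwl + R_nwt = 1137 kN; (ii) 0.85 R_nwl + 1.5 R_nwt = 1159 kN.
R_n = max = 1159 kN [governs: (ii)]; φR_n = 869.4 kN.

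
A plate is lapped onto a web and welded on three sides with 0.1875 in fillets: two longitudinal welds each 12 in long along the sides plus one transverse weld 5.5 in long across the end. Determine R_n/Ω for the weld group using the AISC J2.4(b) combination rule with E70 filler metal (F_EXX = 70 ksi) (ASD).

R_n/Ω ≈ 82.1 kip

t_e = 0.707 × 0.1875 = 0.1326 in.
R_nwl = 0.6 × 70 × 0.1326 × 24 = 133.6 kip (longitudinal, 2 welds).
R_nwt = 0.6 × 70 × 0.1326 × 5.5 = 30.62 kip (transverse, base value).
(i) R_nwl + R_nwt = 164.2 kip; (ii) 0.85 R_nwl + 1.5 R_nwt = 159.5 kip.
R_n = max = 164.2 kip [governs: (i)]; R_n/Ω = 82.12 kip.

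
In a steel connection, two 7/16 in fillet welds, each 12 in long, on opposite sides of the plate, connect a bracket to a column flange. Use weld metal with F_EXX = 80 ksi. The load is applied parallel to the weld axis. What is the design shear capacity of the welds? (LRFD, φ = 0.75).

Effective throat t_e = 0.707 × 0.4375 = 0.3093 in.
Total length L = 24 in; A_we = 0.3093 × 24 = 7.423 in².
F_nw = 0.6 F_EXX = 0.6 × 80 = 48 ksi.
φR_n = 0.75 × 48 × 7.423 = 267.2 kips.

φR_n ≈ 267 kips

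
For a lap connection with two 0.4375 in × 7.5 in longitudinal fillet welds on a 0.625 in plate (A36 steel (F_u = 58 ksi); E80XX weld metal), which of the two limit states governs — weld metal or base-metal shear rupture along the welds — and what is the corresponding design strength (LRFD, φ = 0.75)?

φR_n ≈ 167 kips (weld metal governs)

E80XX → F_EXX = 80 ksi.
t_e = 0.707 × 0.4375 = 0.3093 in; L = 15 in.
Weld metal: φR_n = 0.75 × 0.6 × 80 × 0.3093 × 15 = 167 kips.
Base metal (shear rupture): φR_n = 0.75 × 0.6 × 58 × 0.625 × 15 = 244.7 kips.
Governing: weld metal.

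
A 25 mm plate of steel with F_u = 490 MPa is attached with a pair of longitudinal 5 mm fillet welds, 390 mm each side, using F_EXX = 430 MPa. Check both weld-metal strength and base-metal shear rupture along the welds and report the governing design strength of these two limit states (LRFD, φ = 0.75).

φR_n ≈ 534 kN (weld metal governs)

t_e = 0.707 × 5 = 3.535 mm; L = 780 mm.
Weld metal: φR_n = 0.75 × 0.6 × 430 × 3.535 × 780 × 10⁻³ = 533.5 kN.
Base metal (shear rupture): φR_n = 0.75 × 0.6 × 490 × 25 × 780 × 10⁻³ = 4300 kN.
Governing: weld metal.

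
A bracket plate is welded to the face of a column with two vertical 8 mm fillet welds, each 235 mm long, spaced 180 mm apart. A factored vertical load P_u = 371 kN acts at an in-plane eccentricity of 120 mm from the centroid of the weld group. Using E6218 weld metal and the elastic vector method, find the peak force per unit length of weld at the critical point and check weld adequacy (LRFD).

f_max ≈ 1700 N/mm; NOT adequate

E62XX → F_EXX = 620 MPa.
Total weld length L_w = 470 mm. Treat welds as unit-width lines.
Polar moment about centroid: J = 2[d³/12 + d(b/2)²] = 2[235³/12 + 235×90²] = 5970000 mm³.
Direct shear f_v = P/L_w = 371×10³ / 470 = 789.4 N/mm (vertical).
Torsion M = P·e = 371×10³ × 120 = 44520000 N·mm.
Critical point at (x, y) = (90, 117.5) from centroid. f_tx = M·y/J = 876.2 N/mm; f_ty = M·x/J = 671.2 N/mm.
Resultant f_max = √[f_tx² + (f_v + f_ty)²] = √[876.2² + (789.4 + 671.2)²] = 1703 N/mm.
Capacity per unit length: φr_n = 0.75 × 0.6 × 620 × (0.707 × 8) = 1578 N/mm.
1703 > 1578 → NOT adequate.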